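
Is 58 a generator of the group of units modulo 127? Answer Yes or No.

φ(127) = 127 − 1 = 126 = 2 · 3^2 · 7.
It suffices to check that the order of 58 is not a proper divisor of 126: compute 58^(126/q) for q ∈ {2, 3, 7}.
58^63 ≡ 126 (mod 127)  [q = 2: ≢ 1 ✓]
58^42 ≡ 19 (mod 127)  [q = 3: ≢ 1 ✓]
58^18 ≡ 64 (mod 127)  [q = 7: ≢ 1 ✓]
None equal 1, so ord_127(58) = 126: 58 is a primitive root.

Yes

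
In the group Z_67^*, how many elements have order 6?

2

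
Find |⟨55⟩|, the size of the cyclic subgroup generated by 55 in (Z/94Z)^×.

By Lagrange's theorem, ord_94(55) divides φ(94) = φ(2)·φ(47) = 1·46 = 46 = 2 · 23.
Divisors of 46: 1, 2, 23, 46.
Check 55^d mod 94 for each divisor in increasing order:
55^1 ≡ 55 (mod 94)
55^2 ≡ 17 (mod 94)
55^23 ≡ 1 (mod 94) ✓
So ord_94(55) = 23.

23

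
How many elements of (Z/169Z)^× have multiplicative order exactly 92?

φ(169) = φ(13^2) = 13·(13−1) = 156 = 2^2 · 3 · 13.
(Z/169Z)^× is cyclic (|G| = 156); a cyclic group of order m has exactly φ(d) elements of each order d | m, and none otherwise.
Since 92 ∤ 156, the count is 0.

0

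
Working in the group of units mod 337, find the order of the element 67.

336

Since 67 ∈ (Z/337Z)^×, its order divides φ(337) = 337 − 1 = 336 = 2^4 · 3 · 7.
Divisors of 336: 1, 2, 3, 4, 6, 7, 8, 12, 14, 16, 21, 24, 28, 42, 48, 56, 84, 112, 168, 336.
Test each divisor d:
67^1 ≡ 67 (mod 337)
67^2 ≡ 108 (mod 337)
67^3 ≡ 159 (mod 337)
67^4 ≡ 206 (mod 337)
67^6 ≡ 6 (mod 337)
67^7 ≡ 65 (mod 337)
67^8 ≡ 311 (mod 337)
67^12 ≡ 36 (mod 337)
67^14 ≡ 181 (mod 337)
67^16 ≡ 2 (mod 337)
67^21 ≡ 307 (mod 337)
67^24 ≡ 285 (mod 337)
67^28 ≡ 72 (mod 337)
67^42 ≡ 226 (mod 337)
67^48 ≡ 8 (mod 337)
67^56 ≡ 129 (mod 337)
67^84 ≡ 189 (mod 337)
67^112 ≡ 128 (mod 337)
67^168 ≡ 336 (mod 337)
67^336 ≡ 1 (mod 337) ✓
The smallest such exponent is 336, so the order of 67 is 336.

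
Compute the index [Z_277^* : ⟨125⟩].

Since 125 ∈ (Z/277Z)^×, its order divides φ(277) = 277 − 1 = 276 = 2^2 · 3 · 23.
Divisors of 276: 1, 2, 3, 4, 6, 12, 23, 46, 69, 92, 138, 276.
Check 125^d mod 277 for each divisor in increasing order:
125^1 ≡ 125 (mod 277)
125^2 ≡ 113 (mod 277)
125^3 ≡ 275 (mod 277)
125^4 ≡ 27 (mod 277)
125^6 ≡ 4 (mod 277)
125^12 ≡ 16 (mod 277)
125^23 ≡ 217 (mod 277)
125^46 ≡ 276 (mod 277)
125^69 ≡ 60 (mod 277)
125^92 ≡ 1 (mod 277) ✓
The order of 125 is 92, so the subgroup it generates has 92 elements.
The index is φ(277) / ord(125) = 276 / 92 = 3.

3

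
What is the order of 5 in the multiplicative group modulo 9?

The order of 5 must divide φ(9) = φ(3^2) = 3·(3−1) = 6 = 2 · 3.
Divisors of 6: 1, 2, 3, 6.
Compute 5^d (mod 9) for the divisors d until we hit 1:
5^1 ≡ 5 (mod 9)
5^2 ≡ 7 (mod 9)
5^3 ≡ 8 (mod 9)
5^6 ≡ 1 (mod 9) ✓
So ord_9(5) = 6.

6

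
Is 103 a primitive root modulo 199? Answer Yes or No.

φ(199) = 199 − 1 = 198 = 2 · 3^2 · 11.
An element g generates (Z/199Z)^× iff g^(198/q) ≢ 1 (mod 199) for each prime q ∈ {2, 3, 11}.
103^99 ≡ 1 (mod 199)  [q = 2: ≡ 1 ✗]
103^66 ≡ 1 (mod 199)  [q = 3: ≡ 1 ✗]
103^18 ≡ 139 (mod 199)  [q = 11: ≢ 1 ✓]
103^99 ≡ 1 shows ord(103) | 99, strictly less than φ(199); not a primitive root.

No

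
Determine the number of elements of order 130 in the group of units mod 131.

48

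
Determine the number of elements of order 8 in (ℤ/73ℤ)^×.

φ(73) = 73 − 1 = 72 = 2^3 · 3^2.
Since (Z/73Z)^× is cyclic of order 72, the number of elements of order d is φ(d) when d | 72 and 0 otherwise.
8 = 2^3 divides 72, and φ(8) = 4.

4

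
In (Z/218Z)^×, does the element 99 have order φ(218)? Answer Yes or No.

φ(218) = φ(2)·φ(109) = 1·108 = 108 = 2^2 · 3^3.
99 is a primitive root mod 218 iff 99^(φ(218)/q) ≢ 1 for every prime q | φ(218), i.e. q ∈ {2, 3}.
99^54 ≡ 217 (mod 218)  [q = 2: ≢ 1 ✓]
99^36 ≡ 63 (mod 218)  [q = 3: ≢ 1 ✓]
All checks pass, so 99 has order 108 and is a primitive root modulo 218.

Yes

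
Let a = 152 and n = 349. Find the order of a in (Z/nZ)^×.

Since 152 ∈ (Z/349Z)^×, its order divides φ(349) = 349 − 1 = 348 = 2^2 · 3 · 29.
Divisors of 348: 1, 2, 3, 4, 6, 12, 29, 58, 87, 116, 174, 348.
Evaluate successive powers at the divisors of 348:
152^1 ≡ 152 (mod 349)
152^2 ≡ 70 (mod 349)
152^3 ≡ 170 (mod 349)
152^4 ≡ 14 (mod 349)
152^6 ≡ 282 (mod 349)
152^12 ≡ 301 (mod 349)
152^29 ≡ 160 (mod 349)
152^58 ≡ 123 (mod 349)
152^87 ≡ 136 (mod 349)
152^116 ≡ 122 (mod 349)
152^174 ≡ 348 (mod 349)
152^348 ≡ 1 (mod 349) ✓
So ord_349(152) = 348.

348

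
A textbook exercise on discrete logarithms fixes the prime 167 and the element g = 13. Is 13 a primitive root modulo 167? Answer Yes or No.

φ(167) = 167 − 1 = 166 = 2 · 83.
13 is a primitive root mod 167 iff 13^(φ(167)/q) ≢ 1 for every prime q | φ(167), i.e. q ∈ {2, 83}.
13^83 ≡ 166 (mod 167)  [q = 2: ≢ 1 ✓]
13^2 ≡ 2 (mod 167)  [q = 83: ≢ 1 ✓]
None equal 1, so ord_167(13) = 166: 13 is a primitive root.

Yes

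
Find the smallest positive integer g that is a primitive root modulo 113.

3

φ(113) = 113 − 1 = 112 = 2^4 · 7.
g is a primitive root iff g^(112/q) ≢ 1 (mod 113) for each prime q ∈ {2, 7}.
g = 2: 2^56 ≡ 1 — hits 1, so not a primitive root.
g = 3: 3^56 ≡ 112; 3^16 ≡ 49 — none is 1, so 3 is a primitive root.
The smallest primitive root modulo 113 is 3.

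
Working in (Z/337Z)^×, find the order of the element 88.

112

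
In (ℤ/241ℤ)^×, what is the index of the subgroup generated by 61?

By Lagrange's theorem, ord_241(61) divides φ(241) = 241 − 1 = 240 = 2^4 · 3 · 5.
Divisors of 240: 1, 2, 3, 4, 5, 6, 8, 10, 12, 15, 16, 20, 24, 30, 40, 48, 60, 80, 120, 240.
Compute 61^d (mod 241) for the divisors d until we hit 1:
61^1 ≡ 61 (mod 241)
61^2 ≡ 106 (mod 241)
61^3 ≡ 200 (mod 241)
61^4 ≡ 150 (mod 241)
61^5 ≡ 233 (mod 241)
61^6 ≡ 235 (mod 241)
61^8 ≡ 87 (mod 241)
61^10 ≡ 64 (mod 241)
61^12 ≡ 36 (mod 241)
61^15 ≡ 211 (mod 241)
61^16 ≡ 98 (mod 241)
61^20 ≡ 240 (mod 241)
61^24 ≡ 91 (mod 241)
61^30 ≡ 177 (mod 241)
61^40 ≡ 1 (mod 241) ✓
So ord_241(61) = 40, hence |⟨61⟩| = 40.
Index = |(Z/241Z)^×| / |⟨61⟩| = 240 / 40 = 6.

6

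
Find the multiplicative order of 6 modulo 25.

ord(6) | φ(25) = φ(5^2) = 5·(5−1) = 20 = 2^2 · 5.
Divisors of 20: 1, 2, 4, 5, 10, 20.
Test each divisor d:
6^1 ≡ 6 (mod 25)
6^2 ≡ 11 (mod 25)
6^4 ≡ 21 (mod 25)
6^5 ≡ 1 (mod 25) ✓
Therefore the multiplicative order of 6 modulo 25 is 5.

5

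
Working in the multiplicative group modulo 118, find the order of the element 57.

29

The order of 57 must divide φ(118) = φ(2)·φ(59) = 1·58 = 58 = 2 · 29.
Divisors of 58: 1, 2, 29, 58.
Test each divisor d:
57^1 ≡ 57 (mod 118)
57^2 ≡ 63 (mod 118)
57^29 ≡ 1 (mod 118) ✓
Hence ord(57) = 29.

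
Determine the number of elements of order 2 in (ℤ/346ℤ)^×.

1

φ(346) = φ(2)·φ(173) = 1·172 = 172 = 2^2 · 43.
In a cyclic group of order 172, there are φ(d) elements of order d for each divisor d of 172, and zero for non-divisors.
2 | 172, and φ(2) = 2 − 1 = 1.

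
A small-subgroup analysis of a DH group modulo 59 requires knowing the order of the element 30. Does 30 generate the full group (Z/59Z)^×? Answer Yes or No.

Yes

φ(59) = 59 − 1 = 58 = 2 · 29.
Test 30^(58/q) mod 59 for each prime factor q of 58:
30^29 ≡ 58 (mod 59)  [q = 2: ≢ 1 ✓]
30^2 ≡ 15 (mod 59)  [q = 29: ≢ 1 ✓]
All checks pass, so 30 has order 58 and is a primitive root modulo 59.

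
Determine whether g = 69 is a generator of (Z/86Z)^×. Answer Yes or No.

φ(86) = φ(2)·φ(43) = 1·42 = 42 = 2 · 3 · 7.
Test 69^(42/q) mod 86 for each prime factor q of 42:
69^21 ≡ 85 (mod 86)  [q = 2: ≢ 1 ✓]
69^14 ≡ 49 (mod 86)  [q = 3: ≢ 1 ✓]
69^6 ≡ 35 (mod 86)  [q = 7: ≢ 1 ✓]
Every test exponent gives a nontrivial residue, hence 69 generates the full group.

Yes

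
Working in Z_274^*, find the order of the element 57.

136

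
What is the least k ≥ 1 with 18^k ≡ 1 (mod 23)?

11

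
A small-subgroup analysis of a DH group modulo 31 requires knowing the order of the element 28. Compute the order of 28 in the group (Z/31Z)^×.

15

The order of 28 must divide φ(31) = 31 − 1 = 30 = 2 · 3 · 5.
Divisors of 30: 1, 2, 3, 5, 6, 10, 15, 30.
Compute 28^d (mod 31) for the divisors d until we hit 1:
28^1 ≡ 28 (mod 31)
28^2 ≡ 9 (mod 31)
28^3 ≡ 4 (mod 31)
28^5 ≡ 5 (mod 31)
28^6 ≡ 16 (mod 31)
28^10 ≡ 25 (mod 31)
28^15 ≡ 1 (mod 31) ✓
So ord_31(28) = 15.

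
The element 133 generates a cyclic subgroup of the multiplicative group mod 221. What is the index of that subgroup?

ord(133) | φ(221) = φ(13·17) = (13−1)·(17−1) = 12·16 = 192 = 2^6 · 3.
Divisors of 192: 1, 2, 3, 4, 6, 8, 12, 16, 24, 32, 48, 64, 96, 192.
Evaluate successive powers at the divisors of 192:
133^1 ≡ 133 (mod 221)
133^2 ≡ 9 (mod 221)
133^3 ≡ 92 (mod 221)
133^4 ≡ 81 (mod 221)
133^6 ≡ 66 (mod 221)
133^8 ≡ 152 (mod 221)
133^12 ≡ 157 (mod 221)
133^16 ≡ 120 (mod 221)
133^24 ≡ 118 (mod 221)
133^32 ≡ 35 (mod 221)
133^48 ≡ 1 (mod 221) ✓
The order of 133 is 48, so the subgroup it generates has 48 elements.
The index is φ(221) / ord(133) = 192 / 48 = 4.

4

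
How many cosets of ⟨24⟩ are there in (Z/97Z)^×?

4

ord(24) | φ(97) = 97 − 1 = 96 = 2^5 · 3.
Divisors of 96: 1, 2, 3, 4, 6, 8, 12, 16, 24, 32, 48, 96.
Compute 24^d (mod 97) for the divisors d until we hit 1:
24^1 ≡ 24 (mod 97)
24^2 ≡ 91 (mod 97)
24^3 ≡ 50 (mod 97)
24^4 ≡ 36 (mod 97)
24^6 ≡ 75 (mod 97)
24^8 ≡ 35 (mod 97)
24^12 ≡ 96 (mod 97)
24^16 ≡ 61 (mod 97)
24^24 ≡ 1 (mod 97) ✓
So ord_97(24) = 24, hence |⟨24⟩| = 24.
The index is φ(97) / ord(24) = 96 / 24 = 4.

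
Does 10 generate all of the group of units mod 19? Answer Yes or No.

Yes

φ(19) = 19 − 1 = 18 = 2 · 3^2.
10 is a primitive root mod 19 iff 10^(φ(19)/q) ≢ 1 for every prime q | φ(19), i.e. q ∈ {2, 3}.
10^9 ≡ 18 (mod 19)  [q = 2: ≢ 1 ✓]
10^6 ≡ 11 (mod 19)  [q = 3: ≢ 1 ✓]
All checks pass, so 10 has order 18 and is a primitive root modulo 19.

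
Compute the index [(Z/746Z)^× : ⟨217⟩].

By Lagrange's theorem, ord_746(217) divides φ(746) = φ(2)·φ(373) = 1·372 = 372 = 2^2 · 3 · 31.
Divisors of 372: 1, 2, 3, 4, 6, 12, 31, 62, 93, 124, 186, 372.
Compute 217^d (mod 746) for the divisors d until we hit 1:
217^1 ≡ 217
217^2 ≡ 91
217^3 ≡ 351
217^4 ≡ 75
217^6 ≡ 111
217^12 ≡ 385
217^31 ≡ 1
Thus |⟨217⟩| = ord(217) = 31.
The index is φ(746) / ord(217) = 372 / 31 = 12.

12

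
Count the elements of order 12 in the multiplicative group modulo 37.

4

φ(37) = 37 − 1 = 36 = 2^2 · 3^2.
(Z/37Z)^× is cyclic (|G| = 36); a cyclic group of order m has exactly φ(d) elements of each order d | m, and none otherwise.
12 = 2^2 · 3 divides 36, and φ(12) = 4.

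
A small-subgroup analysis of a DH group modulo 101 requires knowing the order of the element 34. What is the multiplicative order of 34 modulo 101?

ord(34) | φ(101) = 101 − 1 = 100 = 2^2 · 5^2.
Divisors of 100: 1, 2, 4, 5, 10, 20, 25, 50, 100.
Evaluate successive powers at the divisors of 100:
34^1 ≡ 34
34^2 ≡ 45
34^4 ≡ 5
34^5 ≡ 69
34^10 ≡ 14
34^20 ≡ 95
34^25 ≡ 91
34^50 ≡ 100
34^100 ≡ 1
Hence ord(34) = 100.

100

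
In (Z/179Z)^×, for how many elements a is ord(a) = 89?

φ(179) = 179 − 1 = 178 = 2 · 89.
In a cyclic group of order 178, there are φ(d) elements of order d for each divisor d of 178, and zero for non-divisors.
89 | 178, and φ(89) = 89 − 1 = 88.

88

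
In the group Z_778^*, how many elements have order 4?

2

φ(778) = φ(2)·φ(389) = 1·388 = 388 = 2^2 · 97.
In a cyclic group of order 388, there are φ(d) elements of order d for each divisor d of 388, and zero for non-divisors.
4 = 2^2 divides 388, and φ(4) = 2.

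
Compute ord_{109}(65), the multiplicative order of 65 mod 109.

108

The order of 65 must divide φ(109) = 109 − 1 = 108 = 2^2 · 3^3.
Divisors of 108: 1, 2, 3, 4, 6, 9, 12, 18, 27, 36, 54, 108.
Test each divisor d:
65^1 ≡ 65
65^2 ≡ 83
65^3 ≡ 54
65^4 ≡ 22
65^6 ≡ 82
65^9 ≡ 68
65^12 ≡ 75
65^18 ≡ 46
65^27 ≡ 76
65^36 ≡ 45
65^54 ≡ 108
65^108 ≡ 1
Hence ord(65) = 108.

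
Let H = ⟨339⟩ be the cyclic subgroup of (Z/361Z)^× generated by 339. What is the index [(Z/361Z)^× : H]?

2

Since 339 ∈ (Z/361Z)^×, its order divides φ(361) = φ(19^2) = 19·(19−1) = 342 = 2 · 3^2 · 19.
Divisors of 342: 1, 2, 3, 6, 9, 18, 19, 38, 57, 114, 171, 342.
Compute 339^d (mod 361) for the divisors d until we hit 1:
339^1 ≡ 339
339^2 ≡ 123
339^3 ≡ 182
339^6 ≡ 273
339^9 ≡ 229
339^18 ≡ 96
339^19 ≡ 54
339^38 ≡ 28
339^57 ≡ 68
339^114 ≡ 292
339^171 ≡ 1
So ord_361(339) = 171, hence |⟨339⟩| = 171.
[(Z/361Z)^× : ⟨339⟩] = 342/171 = 2.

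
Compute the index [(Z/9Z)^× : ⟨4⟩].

2

The order of 4 must divide φ(9) = φ(3^2) = 3·(3−1) = 6 = 2 · 3.
Divisors of 6: 1, 2, 3, 6.
Evaluate successive powers at the divisors of 6:
4^1 ≡ 4 (mod 9)
4^2 ≡ 7 (mod 9)
4^3 ≡ 1 (mod 9) ✓
So ord_9(4) = 3, hence |⟨4⟩| = 3.
The index is φ(9) / ord(4) = 6 / 3 = 2.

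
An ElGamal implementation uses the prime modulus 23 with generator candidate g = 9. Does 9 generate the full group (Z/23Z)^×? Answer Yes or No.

φ(23) = 23 − 1 = 22 = 2 · 11.
An element g generates (Z/23Z)^× iff g^(22/q) ≢ 1 (mod 23) for each prime q ∈ {2, 11}.
9^11 ≡ 1 (mod 23)  [q = 2: ≡ 1 ✗]
9^2 ≡ 12 (mod 23)  [q = 11: ≢ 1 ✓]
The check at q = 2 fails, so 9 generates a proper subgroup.

No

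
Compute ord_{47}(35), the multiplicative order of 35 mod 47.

46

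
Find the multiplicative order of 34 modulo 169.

52

By Lagrange's theorem, ord_169(34) divides φ(169) = φ(13^2) = 13·(13−1) = 156 = 2^2 · 3 · 13.
Divisors of 156: 1, 2, 3, 4, 6, 12, 13, 26, 39, 52, 78, 156.
Compute 34^d (mod 169) for the divisors d until we hit 1:
34^1 ≡ 34 (mod 169)
34^2 ≡ 142 (mod 169)
34^3 ≡ 96 (mod 169)
34^4 ≡ 53 (mod 169)
34^6 ≡ 90 (mod 169)
34^12 ≡ 157 (mod 169)
34^13 ≡ 99 (mod 169)
34^26 ≡ 168 (mod 169)
34^39 ≡ 70 (mod 169)
34^52 ≡ 1 (mod 169) ✓
Hence ord(34) = 52.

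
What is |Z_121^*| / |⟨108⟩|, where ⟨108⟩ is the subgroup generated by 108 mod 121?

Since 108 ∈ (Z/121Z)^×, its order divides φ(121) = φ(11^2) = 11·(11−1) = 110 = 2 · 5 · 11.
Divisors of 110: 1, 2, 5, 10, 11, 22, 55, 110.
Check 108^d mod 121 for each divisor in increasing order:
108^1 ≡ 108
108^2 ≡ 48
108^5 ≡ 56
108^10 ≡ 111
108^11 ≡ 9
108^22 ≡ 81
108^55 ≡ 1
So ord_121(108) = 55, hence |⟨108⟩| = 55.
The index is φ(121) / ord(108) = 110 / 55 = 2.

2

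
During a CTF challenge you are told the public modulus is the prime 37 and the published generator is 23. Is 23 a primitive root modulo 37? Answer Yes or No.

No

φ(37) = 37 − 1 = 36 = 2^2 · 3^2.
It suffices to check that the order of 23 is not a proper divisor of 36: compute 23^(36/q) for q ∈ {2, 3}.
23^18 ≡ 36 (mod 37)  [q = 2: ≢ 1 ✓]
23^12 ≡ 1 (mod 37)  [q = 3: ≡ 1 ✗]
Since 23^12 ≡ 1, the order of 23 divides 12 < 36, so 23 is not a primitive root.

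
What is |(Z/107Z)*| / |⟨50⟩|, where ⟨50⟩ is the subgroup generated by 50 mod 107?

1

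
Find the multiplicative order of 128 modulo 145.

By Lagrange's theorem, ord_145(128) divides φ(145) = φ(5·29) = (5−1)·(29−1) = 4·28 = 112 = 2^4 · 7.
Divisors of 112: 1, 2, 4, 7, 8, 14, 16, 28, 56, 112.
Compute 128^d (mod 145) for the divisors d until we hit 1:
128^1 ≡ 128
128^2 ≡ 144
128^4 ≡ 1
Hence ord(128) = 4.

4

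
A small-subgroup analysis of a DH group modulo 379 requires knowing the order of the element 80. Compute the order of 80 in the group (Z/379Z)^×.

ord(80) | φ(379) = 379 − 1 = 378 = 2 · 3^3 · 7.
Divisors of 378: 1, 2, 3, 6, 7, 9, 14, 18, 21, 27, 42, 54, 63, 126, 189, 378.
Evaluate successive powers at the divisors of 378:
80^1 ≡ 80 (mod 379)
80^2 ≡ 336 (mod 379)
80^3 ≡ 350 (mod 379)
80^6 ≡ 83 (mod 379)
80^7 ≡ 197 (mod 379)
80^9 ≡ 246 (mod 379)
80^14 ≡ 151 (mod 379)
80^18 ≡ 255 (mod 379)
80^21 ≡ 185 (mod 379)
80^27 ≡ 195 (mod 379)
80^42 ≡ 115 (mod 379)
80^54 ≡ 125 (mod 379)
80^63 ≡ 51 (mod 379)
80^126 ≡ 327 (mod 379)
80^189 ≡ 1 (mod 379) ✓
The smallest such exponent is 189, so the order of 80 is 189.

189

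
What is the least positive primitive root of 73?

5

φ(73) = 73 − 1 = 72 = 2^3 · 3^2.
Test candidates g = 2, 3, … against the prime factors q ∈ {2, 3} of φ(73): g is a generator iff g^(72/q) ≢ 1 for every such q.
g = 2: 2^36 ≡ 1 — hits 1, so not a primitive root.
g = 3: 3^36 ≡ 1 — hits 1, so not a primitive root.
g = 4: 4^36 ≡ 1 — hits 1, so not a primitive root.
g = 5: 5^36 ≡ 72; 5^24 ≡ 8 — none is 1, so 5 is a primitive root.
The smallest primitive root modulo 73 is 5.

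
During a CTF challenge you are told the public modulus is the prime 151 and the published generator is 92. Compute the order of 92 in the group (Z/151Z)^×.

Since 92 ∈ (Z/151Z)^×, its order divides φ(151) = 151 − 1 = 150 = 2 · 3 · 5^2.
Divisors of 150: 1, 2, 3, 5, 6, 10, 15, 25, 30, 50, 75, 150.
Compute 92^d (mod 151) for the divisors d until we hit 1:
92^1 ≡ 92 (mod 151)
92^2 ≡ 8 (mod 151)
92^3 ≡ 132 (mod 151)
92^5 ≡ 150 (mod 151)
92^6 ≡ 59 (mod 151)
92^10 ≡ 1 (mod 151) ✓
So ord_151(92) = 10.

10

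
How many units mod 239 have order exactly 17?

16

φ(239) = 239 − 1 = 238 = 2 · 7 · 17.
(Z/239Z)^× is cyclic (|G| = 238); a cyclic group of order m has exactly φ(d) elements of each order d | m, and none otherwise.
17 | 238, and φ(17) = 17 − 1 = 16.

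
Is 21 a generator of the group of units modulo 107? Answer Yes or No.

φ(107) = 107 − 1 = 106 = 2 · 53.
It suffices to check that the order of 21 is not a proper divisor of 106: compute 21^(106/q) for q ∈ {2, 53}.
21^53 ≡ 106 (mod 107)  [q = 2: ≢ 1 ✓]
21^2 ≡ 13 (mod 107)  [q = 53: ≢ 1 ✓]
All checks pass, so 21 has order 106 and is a primitive root modulo 107.

Yes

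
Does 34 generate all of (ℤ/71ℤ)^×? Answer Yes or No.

φ(71) = 71 − 1 = 70 = 2 · 5 · 7.
It suffices to check that the order of 34 is not a proper divisor of 70: compute 34^(70/q) for q ∈ {2, 5, 7}.
34^35 ≡ 70 (mod 71)  [q = 2: ≢ 1 ✓]
34^14 ≡ 1 (mod 71)  [q = 5: ≡ 1 ✗]
34^10 ≡ 30 (mod 71)  [q = 7: ≢ 1 ✓]
34^14 ≡ 1 shows ord(34) | 14, strictly less than φ(71); not a primitive root.

No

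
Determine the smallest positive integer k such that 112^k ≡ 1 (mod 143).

Since 112 ∈ (Z/143Z)^×, its order divides φ(143) = φ(11·13) = (11−1)·(13−1) = 10·12 = 120 = 2^3 · 3 · 5.
Divisors of 120: 1, 2, 3, 4, 5, 6, 8, 10, 12, 15, 20, 24, 30, 40, 60, 120.
Evaluate successive powers at the divisors of 120:
112^1 ≡ 112 (mod 143)
112^2 ≡ 103 (mod 143)
112^3 ≡ 96 (mod 143)
112^4 ≡ 27 (mod 143)
112^5 ≡ 21 (mod 143)
112^6 ≡ 64 (mod 143)
112^8 ≡ 14 (mod 143)
112^10 ≡ 12 (mod 143)
112^12 ≡ 92 (mod 143)
112^15 ≡ 109 (mod 143)
112^20 ≡ 1 (mod 143) ✓
Therefore the multiplicative order of 112 modulo 143 is 20.

20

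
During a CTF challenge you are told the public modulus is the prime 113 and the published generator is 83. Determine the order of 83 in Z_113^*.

14

By Lagrange's theorem, ord_113(83) divides φ(113) = 113 − 1 = 112 = 2^4 · 7.
Divisors of 112: 1, 2, 4, 7, 8, 14, 16, 28, 56, 112.
Evaluate successive powers at the divisors of 112:
83^1 ≡ 83
83^2 ≡ 109
83^4 ≡ 16
83^7 ≡ 112
83^8 ≡ 30
83^14 ≡ 1
Therefore the multiplicative order of 83 modulo 113 is 14.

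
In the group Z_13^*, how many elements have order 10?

0

φ(13) = 13 − 1 = 12 = 2^2 · 3.
(Z/13Z)^× is cyclic (|G| = 12); a cyclic group of order m has exactly φ(d) elements of each order d | m, and none otherwise.
10 does not divide 12, so no element of (Z/13Z)^× has order 10.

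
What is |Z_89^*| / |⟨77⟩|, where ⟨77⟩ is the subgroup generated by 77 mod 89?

The order of 77 must divide φ(89) = 89 − 1 = 88 = 2^3 · 11.
Divisors of 88: 1, 2, 4, 8, 11, 22, 44, 88.
Test each divisor d:
77^1 ≡ 77 (mod 89)
77^2 ≡ 55 (mod 89)
77^4 ≡ 88 (mod 89)
77^8 ≡ 1 (mod 89) ✓
Thus |⟨77⟩| = ord(77) = 8.
Index = |(Z/89Z)^×| / |⟨77⟩| = 88 / 8 = 11.

11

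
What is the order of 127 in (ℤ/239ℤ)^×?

119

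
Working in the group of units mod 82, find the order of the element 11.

40

By Lagrange's theorem, ord_82(11) divides φ(82) = φ(2)·φ(41) = 1·40 = 40 = 2^3 · 5.
Divisors of 40: 1, 2, 4, 5, 8, 10, 20, 40.
Test each divisor d:
11^1 ≡ 11 (mod 82)
11^2 ≡ 39 (mod 82)
11^4 ≡ 45 (mod 82)
11^5 ≡ 3 (mod 82)
11^8 ≡ 57 (mod 82)
11^10 ≡ 9 (mod 82)
11^20 ≡ 81 (mod 82)
11^40 ≡ 1 (mod 82) ✓
The smallest such exponent is 40, so the order of 11 is 40.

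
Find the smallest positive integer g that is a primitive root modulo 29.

2

φ(29) = 29 − 1 = 28 = 2^2 · 7.
Test candidates g = 2, 3, … against the prime factors q ∈ {2, 7} of φ(29): g is a generator iff g^(28/q) ≢ 1 for every such q.
g = 2: 2^14 ≡ 28; 2^4 ≡ 16 — none is 1, so 2 is a primitive root.
So 2 is the smallest generator of (Z/29Z)^×.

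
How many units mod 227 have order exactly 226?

112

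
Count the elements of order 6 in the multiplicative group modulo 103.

φ(103) = 103 − 1 = 102 = 2 · 3 · 17.
(Z/103Z)^× is cyclic (|G| = 102); a cyclic group of order m has exactly φ(d) elements of each order d | m, and none otherwise.
6 = 2 · 3 divides 102, and φ(6) = 2.

2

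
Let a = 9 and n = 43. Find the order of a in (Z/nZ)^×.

By Lagrange's theorem, ord_43(9) divides φ(43) = 43 − 1 = 42 = 2 · 3 · 7.
Divisors of 42: 1, 2, 3, 6, 7, 14, 21, 42.
Compute 9^d (mod 43) for the divisors d until we hit 1:
9^1 ≡ 9
9^2 ≡ 38
9^3 ≡ 41
9^6 ≡ 4
9^7 ≡ 36
9^14 ≡ 6
9^21 ≡ 1
The smallest such exponent is 21, so the order of 9 is 21.

21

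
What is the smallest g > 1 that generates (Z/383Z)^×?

5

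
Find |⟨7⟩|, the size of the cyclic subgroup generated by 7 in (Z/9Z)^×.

ord(7) | φ(9) = φ(3^2) = 3·(3−1) = 6 = 2 · 3.
Divisors of 6: 1, 2, 3, 6.
Evaluate successive powers at the divisors of 6:
7^1 ≡ 7 (mod 9)
7^2 ≡ 4 (mod 9)
7^3 ≡ 1 (mod 9) ✓
So ord_9(7) = 3.

3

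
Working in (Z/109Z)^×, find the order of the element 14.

108

The order of 14 must divide φ(109) = 109 − 1 = 108 = 2^2 · 3^3.
Divisors of 108: 1, 2, 3, 4, 6, 9, 12, 18, 27, 36, 54, 108.
Evaluate successive powers at the divisors of 108:
14^1 ≡ 14 (mod 109)
14^2 ≡ 87 (mod 109)
14^3 ≡ 19 (mod 109)
14^4 ≡ 48 (mod 109)
14^6 ≡ 34 (mod 109)
14^9 ≡ 101 (mod 109)
14^12 ≡ 66 (mod 109)
14^18 ≡ 64 (mod 109)
14^27 ≡ 33 (mod 109)
14^36 ≡ 63 (mod 109)
14^54 ≡ 108 (mod 109)
14^108 ≡ 1 (mod 109) ✓
Hence ord(14) = 108.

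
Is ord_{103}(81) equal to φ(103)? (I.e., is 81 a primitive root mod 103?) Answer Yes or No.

No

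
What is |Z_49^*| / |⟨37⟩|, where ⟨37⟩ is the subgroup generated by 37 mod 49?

2

By Lagrange's theorem, ord_49(37) divides φ(49) = φ(7^2) = 7·(7−1) = 42 = 2 · 3 · 7.
Divisors of 42: 1, 2, 3, 6, 7, 14, 21, 42.
Check 37^d mod 49 for each divisor in increasing order:
37^1 ≡ 37 (mod 49)
37^2 ≡ 46 (mod 49)
37^3 ≡ 36 (mod 49)
37^6 ≡ 22 (mod 49)
37^7 ≡ 30 (mod 49)
37^14 ≡ 18 (mod 49)
37^21 ≡ 1 (mod 49) ✓
The order of 37 is 21, so the subgroup it generates has 21 elements.
[(Z/49Z)^× : ⟨37⟩] = 42/21 = 2.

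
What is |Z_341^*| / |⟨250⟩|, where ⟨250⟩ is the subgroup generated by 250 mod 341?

30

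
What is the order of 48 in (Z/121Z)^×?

55

ord(48) | φ(121) = φ(11^2) = 11·(11−1) = 110 = 2 · 5 · 11.
Divisors of 110: 1, 2, 5, 10, 11, 22, 55, 110.
Check 48^d mod 121 for each divisor in increasing order:
48^1 ≡ 48
48^2 ≡ 5
48^5 ≡ 111
48^10 ≡ 100
48^11 ≡ 81
48^22 ≡ 27
48^55 ≡ 1
Therefore the multiplicative order of 48 modulo 121 is 55.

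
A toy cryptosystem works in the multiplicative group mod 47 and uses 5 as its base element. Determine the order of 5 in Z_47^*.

46

Since 5 ∈ (Z/47Z)^×, its order divides φ(47) = 47 − 1 = 46 = 2 · 23.
Divisors of 46: 1, 2, 23, 46.
Check 5^d mod 47 for each divisor in increasing order:
5^1 ≡ 5 (mod 47)
5^2 ≡ 25 (mod 47)
5^23 ≡ 46 (mod 47)
5^46 ≡ 1 (mod 47) ✓
Hence ord(5) = 46.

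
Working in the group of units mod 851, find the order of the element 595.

198

By Lagrange's theorem, ord_851(595) divides φ(851) = φ(23·37) = (23−1)·(37−1) = 22·36 = 792 = 2^3 · 3^2 · 11.
Divisors of 792: 1, 2, 3, 4, 6, 8, 9, 11, 12, 18, 22, 24, 33, 36, 44, 66, 72, 88, 99, 132, 198, 264, 396, 792.
Evaluate successive powers at the divisors of 792:
595^1 ≡ 595 (mod 851)
595^2 ≡ 9 (mod 851)
595^3 ≡ 249 (mod 851)
595^4 ≡ 81 (mod 851)
595^6 ≡ 729 (mod 851)
595^8 ≡ 604 (mod 851)
595^9 ≡ 258 (mod 851)
595^11 ≡ 620 (mod 851)
595^12 ≡ 417 (mod 851)
595^18 ≡ 186 (mod 851)
595^22 ≡ 599 (mod 851)
595^24 ≡ 285 (mod 851)
595^33 ≡ 344 (mod 851)
595^36 ≡ 556 (mod 851)
595^44 ≡ 530 (mod 851)
595^66 ≡ 47 (mod 851)
595^72 ≡ 223 (mod 851)
595^88 ≡ 70 (mod 851)
595^99 ≡ 850 (mod 851)
595^132 ≡ 507 (mod 851)
595^198 ≡ 1 (mod 851) ✓
So ord_851(595) = 198.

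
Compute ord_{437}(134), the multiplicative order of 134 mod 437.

22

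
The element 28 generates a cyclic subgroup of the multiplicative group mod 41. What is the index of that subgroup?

1

ord(28) | φ(41) = 41 − 1 = 40 = 2^3 · 5.
Divisors of 40: 1, 2, 4, 5, 8, 10, 20, 40.
Compute 28^d (mod 41) for the divisors d until we hit 1:
28^1 ≡ 28 (mod 41)
28^2 ≡ 5 (mod 41)
28^4 ≡ 25 (mod 41)
28^5 ≡ 3 (mod 41)
28^8 ≡ 10 (mod 41)
28^10 ≡ 9 (mod 41)
28^20 ≡ 40 (mod 41)
28^40 ≡ 1 (mod 41) ✓
Thus |⟨28⟩| = ord(28) = 40.
Index = |(Z/41Z)^×| / |⟨28⟩| = 40 / 40 = 1.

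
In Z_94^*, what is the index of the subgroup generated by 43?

1

By Lagrange's theorem, ord_94(43) divides φ(94) = φ(2)·φ(47) = 1·46 = 46 = 2 · 23.
Divisors of 46: 1, 2, 23, 46.
Evaluate successive powers at the divisors of 46:
43^1 ≡ 43 (mod 94)
43^2 ≡ 63 (mod 94)
43^23 ≡ 93 (mod 94)
43^46 ≡ 1 (mod 94) ✓
The order of 43 is 46, so the subgroup it generates has 46 elements.
The index is φ(94) / ord(43) = 46 / 46 = 1.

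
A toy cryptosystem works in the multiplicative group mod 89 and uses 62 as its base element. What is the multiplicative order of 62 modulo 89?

88

By Lagrange's theorem, ord_89(62) divides φ(89) = 89 − 1 = 88 = 2^3 · 11.
Divisors of 88: 1, 2, 4, 8, 11, 22, 44, 88.
Check 62^d mod 89 for each divisor in increasing order:
62^1 ≡ 62
62^2 ≡ 17
62^4 ≡ 22
62^8 ≡ 39
62^11 ≡ 77
62^22 ≡ 55
62^44 ≡ 88
62^88 ≡ 1
Hence ord(62) = 88.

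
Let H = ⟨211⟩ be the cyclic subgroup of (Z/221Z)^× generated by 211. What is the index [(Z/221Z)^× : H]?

4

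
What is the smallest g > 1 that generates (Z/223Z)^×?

φ(223) = 223 − 1 = 222 = 2 · 3 · 37.
Test candidates g = 2, 3, … against the prime factors q ∈ {2, 3, 37} of φ(223): g is a generator iff g^(222/q) ≢ 1 for every such q.
g = 2: 2^111 ≡ 1 — hits 1, so not a primitive root.
g = 3: 3^111 ≡ 222; 3^74 ≡ 183; 3^6 ≡ 60 — none is 1, so 3 is a primitive root.
So 3 is the smallest generator of (Z/223Z)^×.

3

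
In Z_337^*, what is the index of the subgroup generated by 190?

2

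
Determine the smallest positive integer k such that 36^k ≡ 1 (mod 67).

33

ord(36) | φ(67) = 67 − 1 = 66 = 2 · 3 · 11.
Divisors of 66: 1, 2, 3, 6, 11, 22, 33, 66.
Evaluate successive powers at the divisors of 66:
36^1 ≡ 36 (mod 67)
36^2 ≡ 23 (mod 67)
36^3 ≡ 24 (mod 67)
36^6 ≡ 40 (mod 67)
36^11 ≡ 37 (mod 67)
36^22 ≡ 29 (mod 67)
36^33 ≡ 1 (mod 67) ✓
The smallest such exponent is 33, so the order of 36 is 33.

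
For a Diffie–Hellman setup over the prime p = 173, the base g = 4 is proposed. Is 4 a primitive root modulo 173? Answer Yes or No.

No

φ(173) = 173 − 1 = 172 = 2^2 · 43.
4 is a primitive root mod 173 iff 4^(φ(173)/q) ≢ 1 for every prime q | φ(173), i.e. q ∈ {2, 43}.
4^86 ≡ 1 (mod 173)  [q = 2: ≡ 1 ✗]
4^4 ≡ 83 (mod 173)  [q = 43: ≢ 1 ✓]
Since 4^86 ≡ 1, the order of 4 divides 86 < 172, so 4 is not a primitive root.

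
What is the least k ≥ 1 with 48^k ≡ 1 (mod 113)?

16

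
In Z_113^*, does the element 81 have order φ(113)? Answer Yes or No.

φ(113) = 113 − 1 = 112 = 2^4 · 7.
81 is a primitive root mod 113 iff 81^(φ(113)/q) ≢ 1 for every prime q | φ(113), i.e. q ∈ {2, 7}.
81^56 ≡ 1 (mod 113)  [q = 2: ≡ 1 ✗]
81^16 ≡ 106 (mod 113)  [q = 7: ≢ 1 ✓]
81^56 ≡ 1 shows ord(81) | 56, strictly less than φ(113); not a primitive root.

No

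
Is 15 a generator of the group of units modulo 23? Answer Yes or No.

Yes

φ(23) = 23 − 1 = 22 = 2 · 11.
It suffices to check that the order of 15 is not a proper divisor of 22: compute 15^(22/q) for q ∈ {2, 11}.
15^11 ≡ 22 (mod 23)  [q = 2: ≢ 1 ✓]
15^2 ≡ 18 (mod 23)  [q = 11: ≢ 1 ✓]
Every test exponent gives a nontrivial residue, hence 15 generates the full group.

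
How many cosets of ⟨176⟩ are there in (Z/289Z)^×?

ord(176) | φ(289) = φ(17^2) = 17·(17−1) = 272 = 2^4 · 17.
Divisors of 272: 1, 2, 4, 8, 16, 17, 34, 68, 136, 272.
Test each divisor d:
176^1 ≡ 176
176^2 ≡ 53
176^4 ≡ 208
176^8 ≡ 203
176^16 ≡ 171
176^17 ≡ 40
176^34 ≡ 155
176^68 ≡ 38
176^136 ≡ 288
176^272 ≡ 1
So ord_289(176) = 272, hence |⟨176⟩| = 272.
[(Z/289Z)^× : ⟨176⟩] = 272/272 = 1.

1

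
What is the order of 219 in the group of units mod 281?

ord(219) | φ(281) = 281 − 1 = 280 = 2^3 · 5 · 7.
Divisors of 280: 1, 2, 4, 5, 7, 8, 10, 14, 20, 28, 35, 40, 56, 70, 140, 280.
Compute 219^d (mod 281) for the divisors d until we hit 1:
219^1 ≡ 219 (mod 281)
219^2 ≡ 191 (mod 281)
219^4 ≡ 232 (mod 281)
219^5 ≡ 228 (mod 281)
219^7 ≡ 274 (mod 281)
219^8 ≡ 153 (mod 281)
219^10 ≡ 280 (mod 281)
219^14 ≡ 49 (mod 281)
219^20 ≡ 1 (mod 281) ✓
Hence ord(219) = 20.

20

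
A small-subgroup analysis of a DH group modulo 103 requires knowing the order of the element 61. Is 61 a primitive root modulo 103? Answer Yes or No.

φ(103) = 103 − 1 = 102 = 2 · 3 · 17.
Test 61^(102/q) mod 103 for each prime factor q of 102:
61^51 ≡ 1 (mod 103)  [q = 2: ≡ 1 ✗]
61^34 ≡ 1 (mod 103)  [q = 3: ≡ 1 ✗]
61^6 ≡ 34 (mod 103)  [q = 17: ≢ 1 ✓]
The check at q = 2 fails, so 61 generates a proper subgroup.

No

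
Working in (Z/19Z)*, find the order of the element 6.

9

By Lagrange's theorem, ord_19(6) divides φ(19) = 19 − 1 = 18 = 2 · 3^2.
Divisors of 18: 1, 2, 3, 6, 9, 18.
Evaluate successive powers at the divisors of 18:
6^1 ≡ 6 (mod 19)
6^2 ≡ 17 (mod 19)
6^3 ≡ 7 (mod 19)
6^6 ≡ 11 (mod 19)
6^9 ≡ 1 (mod 19) ✓
The smallest such exponent is 9, so the order of 6 is 9.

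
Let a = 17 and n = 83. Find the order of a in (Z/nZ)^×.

41

Since 17 ∈ (Z/83Z)^×, its order divides φ(83) = 83 − 1 = 82 = 2 · 41.
Divisors of 82: 1, 2, 41, 82.
Evaluate successive powers at the divisors of 82:
17^1 ≡ 17 (mod 83)
17^2 ≡ 40 (mod 83)
17^41 ≡ 1 (mod 83) ✓
Hence ord(17) = 41.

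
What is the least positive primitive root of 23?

φ(23) = 23 − 1 = 22 = 2 · 11.
Test candidates g = 2, 3, … against the prime factors q ∈ {2, 11} of φ(23): g is a generator iff g^(22/q) ≢ 1 for every such q.
g = 2: 2^11 ≡ 1 — hits 1, so not a primitive root.
g = 3: 3^11 ≡ 1 — hits 1, so not a primitive root.
g = 4: 4^11 ≡ 1 — hits 1, so not a primitive root.
g = 5: 5^11 ≡ 22; 5^2 ≡ 2 — none is 1, so 5 is a primitive root.
The smallest primitive root modulo 23 is 5.

5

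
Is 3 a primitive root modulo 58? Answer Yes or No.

φ(58) = φ(2)·φ(29) = 1·28 = 28 = 2^2 · 7.
3 is a primitive root mod 58 iff 3^(φ(58)/q) ≢ 1 for every prime q | φ(58), i.e. q ∈ {2, 7}.
3^14 ≡ 57 (mod 58)  [q = 2: ≢ 1 ✓]
3^4 ≡ 23 (mod 58)  [q = 7: ≢ 1 ✓]
All checks pass, so 3 has order 28 and is a primitive root modulo 58.

Yes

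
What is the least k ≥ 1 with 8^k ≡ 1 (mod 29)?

ord(8) | φ(29) = 29 − 1 = 28 = 2^2 · 7.
Divisors of 28: 1, 2, 4, 7, 14, 28.
Evaluate successive powers at the divisors of 28:
8^1 ≡ 8
8^2 ≡ 6
8^4 ≡ 7
8^7 ≡ 17
8^14 ≡ 28
8^28 ≡ 1
Hence ord(8) = 28.

28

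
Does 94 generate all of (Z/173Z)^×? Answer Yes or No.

Yes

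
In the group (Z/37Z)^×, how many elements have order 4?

2

φ(37) = 37 − 1 = 36 = 2^2 · 3^2.
Since (Z/37Z)^× is cyclic of order 36, the number of elements of order d is φ(d) when d | 36 and 0 otherwise.
4 = 2^2 divides 36, and φ(4) = 2.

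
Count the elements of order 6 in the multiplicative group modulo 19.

φ(19) = 19 − 1 = 18 = 2 · 3^2.
In a cyclic group of order 18, there are φ(d) elements of order d for each divisor d of 18, and zero for non-divisors.
6 = 2 · 3 divides 18, and φ(6) = 2.

2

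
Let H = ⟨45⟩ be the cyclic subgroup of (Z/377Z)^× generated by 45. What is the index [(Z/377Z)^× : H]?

The order of 45 must divide φ(377) = φ(13·29) = (13−1)·(29−1) = 12·28 = 336 = 2^4 · 3 · 7.
Divisors of 336: 1, 2, 3, 4, 6, 7, 8, 12, 14, 16, 21, 24, 28, 42, 48, 56, 84, 112, 168, 336.
Test each divisor d:
45^1 ≡ 45
45^2 ≡ 140
45^3 ≡ 268
45^4 ≡ 373
45^6 ≡ 194
45^7 ≡ 59
45^8 ≡ 16
45^12 ≡ 313
45^14 ≡ 88
45^16 ≡ 256
45^21 ≡ 291
45^24 ≡ 326
45^28 ≡ 204
45^42 ≡ 233
45^48 ≡ 339
45^56 ≡ 146
45^84 ≡ 1
So ord_377(45) = 84, hence |⟨45⟩| = 84.
Index = |(Z/377Z)^×| / |⟨45⟩| = 336 / 84 = 4.

4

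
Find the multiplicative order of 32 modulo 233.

29

ord(32) | φ(233) = 233 − 1 = 232 = 2^3 · 29.
Divisors of 232: 1, 2, 4, 8, 29, 58, 116, 232.
Check 32^d mod 233 for each divisor in increasing order:
32^1 ≡ 32 (mod 233)
32^2 ≡ 92 (mod 233)
32^4 ≡ 76 (mod 233)
32^8 ≡ 184 (mod 233)
32^29 ≡ 1 (mod 233) ✓
The smallest such exponent is 29, so the order of 32 is 29.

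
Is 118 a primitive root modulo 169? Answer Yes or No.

φ(169) = φ(13^2) = 13·(13−1) = 156 = 2^2 · 3 · 13.
Test 118^(156/q) mod 169 for each prime factor q of 156:
118^78 ≡ 1 (mod 169)  [q = 2: ≡ 1 ✗]
118^52 ≡ 1 (mod 169)  [q = 3: ≡ 1 ✗]
118^12 ≡ 53 (mod 169)  [q = 13: ≢ 1 ✓]
The check at q = 2 fails, so 118 generates a proper subgroup.

No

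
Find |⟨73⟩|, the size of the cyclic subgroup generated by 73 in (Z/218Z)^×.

ord(73) | φ(218) = φ(2)·φ(109) = 1·108 = 108 = 2^2 · 3^3.
Divisors of 108: 1, 2, 3, 4, 6, 9, 12, 18, 27, 36, 54, 108.
Test each divisor d:
73^1 ≡ 73 (mod 218)
73^2 ≡ 97 (mod 218)
73^3 ≡ 105 (mod 218)
73^4 ≡ 35 (mod 218)
73^6 ≡ 125 (mod 218)
73^9 ≡ 45 (mod 218)
73^12 ≡ 147 (mod 218)
73^18 ≡ 63 (mod 218)
73^27 ≡ 1 (mod 218) ✓
So ord_218(73) = 27.

27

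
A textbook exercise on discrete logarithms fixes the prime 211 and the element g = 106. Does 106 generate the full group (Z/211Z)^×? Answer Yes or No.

Yes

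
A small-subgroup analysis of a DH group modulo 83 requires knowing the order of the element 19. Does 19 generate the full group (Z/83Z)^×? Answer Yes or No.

φ(83) = 83 − 1 = 82 = 2 · 41.
It suffices to check that the order of 19 is not a proper divisor of 82: compute 19^(82/q) for q ∈ {2, 41}.
19^41 ≡ 82 (mod 83)  [q = 2: ≢ 1 ✓]
19^2 ≡ 29 (mod 83)  [q = 41: ≢ 1 ✓]
None equal 1, so ord_83(19) = 82: 19 is a primitive root.

Yes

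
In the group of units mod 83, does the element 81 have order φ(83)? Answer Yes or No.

No

φ(83) = 83 − 1 = 82 = 2 · 41.
81 is a primitive root mod 83 iff 81^(φ(83)/q) ≢ 1 for every prime q | φ(83), i.e. q ∈ {2, 41}.
81^41 ≡ 1 (mod 83)  [q = 2: ≡ 1 ✗]
81^2 ≡ 4 (mod 83)  [q = 41: ≢ 1 ✓]
Since 81^41 ≡ 1, the order of 81 divides 41 < 82, so 81 is not a primitive root.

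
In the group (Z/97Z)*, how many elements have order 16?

8

φ(97) = 97 − 1 = 96 = 2^5 · 3.
Since (Z/97Z)^× is cyclic of order 96, the number of elements of order d is φ(d) when d | 96 and 0 otherwise.
16 = 2^4 divides 96, and φ(16) = 8.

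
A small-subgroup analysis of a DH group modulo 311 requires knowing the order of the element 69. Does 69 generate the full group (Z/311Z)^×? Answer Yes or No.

φ(311) = 311 − 1 = 310 = 2 · 5 · 31.
An element g generates (Z/311Z)^× iff g^(310/q) ≢ 1 (mod 311) for each prime q ∈ {2, 5, 31}.
69^155 ≡ 310 (mod 311)  [q = 2: ≢ 1 ✓]
69^62 ≡ 52 (mod 311)  [q = 5: ≢ 1 ✓]
69^10 ≡ 195 (mod 311)  [q = 31: ≢ 1 ✓]
Every test exponent gives a nontrivial residue, hence 69 generates the full group.

Yes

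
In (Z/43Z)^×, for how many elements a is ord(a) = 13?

0

φ(43) = 43 − 1 = 42 = 2 · 3 · 7.
In a cyclic group of order 42, there are φ(d) elements of order d for each divisor d of 42, and zero for non-divisors.
13 does not divide 42, so no element of (Z/43Z)^× has order 13.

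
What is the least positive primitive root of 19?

φ(19) = 19 − 1 = 18 = 2 · 3^2.
g is a primitive root iff g^(18/q) ≢ 1 (mod 19) for each prime q ∈ {2, 3}.
g = 2: 2^9 ≡ 18; 2^6 ≡ 7 — none is 1, so 2 is a primitive root.
Hence the least primitive root of 19 is 2.

2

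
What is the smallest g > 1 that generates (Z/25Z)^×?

2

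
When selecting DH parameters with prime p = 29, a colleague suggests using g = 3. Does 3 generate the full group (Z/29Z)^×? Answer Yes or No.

Yes

φ(29) = 29 − 1 = 28 = 2^2 · 7.
Test 3^(28/q) mod 29 for each prime factor q of 28:
3^14 ≡ 28 (mod 29)  [q = 2: ≢ 1 ✓]
3^4 ≡ 23 (mod 29)  [q = 7: ≢ 1 ✓]
All checks pass, so 3 has order 28 and is a primitive root modulo 29.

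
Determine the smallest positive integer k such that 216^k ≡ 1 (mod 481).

ord(216) | φ(481) = φ(13·37) = (13−1)·(37−1) = 12·36 = 432 = 2^4 · 3^3.
Divisors of 432: 1, 2, 3, 4, 6, 8, 9, 12, 16, 18, 24, 27, 36, 48, 54, 72, 108, 144, 216, 432.
Evaluate successive powers at the divisors of 432:
216^1 ≡ 216 (mod 481)
216^2 ≡ 480 (mod 481)
216^3 ≡ 265 (mod 481)
216^4 ≡ 1 (mod 481) ✓
So ord_481(216) = 4.

4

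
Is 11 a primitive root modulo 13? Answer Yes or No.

Yes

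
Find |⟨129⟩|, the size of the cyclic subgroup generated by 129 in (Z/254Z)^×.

7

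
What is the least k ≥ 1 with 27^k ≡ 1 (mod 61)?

10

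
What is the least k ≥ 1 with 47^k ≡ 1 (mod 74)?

3

Since 47 ∈ (Z/74Z)^×, its order divides φ(74) = φ(2)·φ(37) = 1·36 = 36 = 2^2 · 3^2.
Divisors of 36: 1, 2, 3, 4, 6, 9, 12, 18, 36.
Compute 47^d (mod 74) for the divisors d until we hit 1:
47^1 ≡ 47 (mod 74)
47^2 ≡ 63 (mod 74)
47^3 ≡ 1 (mod 74) ✓
So ord_74(47) = 3.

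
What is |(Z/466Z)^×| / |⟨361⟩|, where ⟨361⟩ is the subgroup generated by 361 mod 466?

8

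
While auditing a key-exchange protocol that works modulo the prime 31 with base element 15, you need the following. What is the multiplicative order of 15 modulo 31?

By Lagrange's theorem, ord_31(15) divides φ(31) = 31 − 1 = 30 = 2 · 3 · 5.
Divisors of 30: 1, 2, 3, 5, 6, 10, 15, 30.
Test each divisor d:
15^1 ≡ 15 (mod 31)
15^2 ≡ 8 (mod 31)
15^3 ≡ 27 (mod 31)
15^5 ≡ 30 (mod 31)
15^6 ≡ 16 (mod 31)
15^10 ≡ 1 (mod 31) ✓
Therefore the multiplicative order of 15 modulo 31 is 10.

10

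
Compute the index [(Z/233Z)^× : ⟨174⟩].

1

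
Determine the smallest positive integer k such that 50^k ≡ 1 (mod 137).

17

Since 50 ∈ (Z/137Z)^×, its order divides φ(137) = 137 − 1 = 136 = 2^3 · 17.
Divisors of 136: 1, 2, 4, 8, 17, 34, 68, 136.
Check 50^d mod 137 for each divisor in increasing order:
50^1 ≡ 50 (mod 137)
50^2 ≡ 34 (mod 137)
50^4 ≡ 60 (mod 137)
50^8 ≡ 38 (mod 137)
50^17 ≡ 1 (mod 137) ✓
The smallest such exponent is 17, so the order of 50 is 17.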